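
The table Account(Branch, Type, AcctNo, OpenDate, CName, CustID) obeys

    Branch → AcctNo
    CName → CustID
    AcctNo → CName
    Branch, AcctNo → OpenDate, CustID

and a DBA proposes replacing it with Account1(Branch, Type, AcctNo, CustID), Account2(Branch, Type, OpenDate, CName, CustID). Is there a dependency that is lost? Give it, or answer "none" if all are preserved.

Check AcctNo → CName: no single fragment contains all of {AcctNo, CName}, and the restricted closure of {AcctNo} across the fragments never reaches {CName}.
Branch → AcctNo is preserved.
CName → CustID is preserved.
Branch, AcctNo → OpenDate, CustID is preserved.

AcctNo → CName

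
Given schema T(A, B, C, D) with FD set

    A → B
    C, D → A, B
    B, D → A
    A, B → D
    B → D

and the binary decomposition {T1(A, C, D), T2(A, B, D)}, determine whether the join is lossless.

Common attributes: T1 ∩ T2 = {A, D}.
Closure of {A, D}: A → B applies, adding B. So (A, D)⁺ = {A, B, D}.
This closure contains every attribute of T2, so T1 ∩ T2 → T2. The join is lossless.

Yes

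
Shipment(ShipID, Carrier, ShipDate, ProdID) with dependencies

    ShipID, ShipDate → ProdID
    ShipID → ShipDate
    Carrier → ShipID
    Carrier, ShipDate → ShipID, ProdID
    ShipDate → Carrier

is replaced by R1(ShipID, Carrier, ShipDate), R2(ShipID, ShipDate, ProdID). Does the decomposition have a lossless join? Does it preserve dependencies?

Lossless test: (ShipID, ShipDate)⁺ = {ShipID, Carrier, ShipDate, ProdID}, which contains all of one fragment — lossless.
Dependency preservation: Carrier, ShipDate → ShipID, ProdID is not contained in any single fragment, but the restricted closure of its left-hand side across the fragments still reaches the right-hand side; the remaining FDs each lie inside some fragment. All dependencies are preserved.

lossless and dependency-preserving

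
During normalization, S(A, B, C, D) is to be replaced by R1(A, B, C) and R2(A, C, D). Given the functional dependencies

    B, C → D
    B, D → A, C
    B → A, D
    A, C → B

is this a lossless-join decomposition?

Yes

Common attributes: R1 ∩ R2 = {A, C}.
Closure of {A, C}: A, C → B applies, adding B; B, C → D applies, adding D. So (A, C)⁺ = {A, B, C, D}.
This closure contains every attribute of R1, so R1 ∩ R2 → R1. The join is lossless.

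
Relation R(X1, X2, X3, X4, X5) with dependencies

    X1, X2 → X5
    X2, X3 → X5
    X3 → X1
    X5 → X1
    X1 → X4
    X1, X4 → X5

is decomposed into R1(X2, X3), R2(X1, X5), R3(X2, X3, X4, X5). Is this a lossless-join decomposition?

Chase test. Columns are X1, X2, X3, X4, X5; row i has aⱼ where attribute j ∈ Ri, else bᵢⱼ.
Initial tableau (one row per fragment):
  row 1: b11 a2 a3 b14 b15
  row 2: a1 b22 b23 b24 a5
  row 3: b31 a2 a3 a4 a5
Rows 1 and 3 agree on X2, X3; apply X2, X3→X5 and equate their X5 entries.
Rows 1 and 3 agree on X3; apply X3→X1 and equate their X1 entries.
Rows 1 and 2 agree on X5; apply X5→X1 and equate their X1 entries.
Rows 1 and 2 agree on X1; apply X1→X4 and equate their X4 entries.
Rows 1 and 3 agree on X1; apply X1→X4 and equate their X4 entries.
Row 1 is now all distinguished symbols — the join is lossless.

Yes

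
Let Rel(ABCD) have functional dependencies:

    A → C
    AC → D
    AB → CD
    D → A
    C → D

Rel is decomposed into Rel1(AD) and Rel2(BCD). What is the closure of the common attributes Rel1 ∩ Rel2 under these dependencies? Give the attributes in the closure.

ACD

Rel1 ∩ Rel2 = {D}.
D → A applies, adding A
A → C applies, adding C
Closure: {ACD}.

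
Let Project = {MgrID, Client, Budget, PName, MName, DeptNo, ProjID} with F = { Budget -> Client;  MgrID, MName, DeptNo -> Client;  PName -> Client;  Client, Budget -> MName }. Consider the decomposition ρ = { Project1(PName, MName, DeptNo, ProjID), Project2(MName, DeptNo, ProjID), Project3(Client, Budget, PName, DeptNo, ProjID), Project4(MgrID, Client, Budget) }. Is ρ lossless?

Chase test. Columns are MgrID, Client, Budget, PName, MName, DeptNo, ProjID; row i has aⱼ where attribute j ∈ Projecti, else bᵢⱼ.
Initial tableau (one row per fragment):
  row 1: b11 b12 b13 a4 a5 a6 a7
  row 2: b21 b22 b23 b24 a5 a6 a7
  row 3: b31 a2 a3 a4 b35 a6 a7
  row 4: a1 a2 a3 b44 b45 b46 b47
Rows 1 and 3 agree on PName; apply PName→Client and equate their Client entries.
Rows 3 and 4 agree on Client, Budget; apply Client, Budget→MName and equate their MName entries.
No row becomes fully distinguished — the join is lossy.

No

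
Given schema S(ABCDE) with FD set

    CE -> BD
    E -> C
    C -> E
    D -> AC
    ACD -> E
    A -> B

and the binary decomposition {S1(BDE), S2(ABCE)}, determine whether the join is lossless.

Common attributes: S1 ∩ S2 = {BE}.
Closure of {BE}: E → C applies, adding C; CE → BD applies, adding D; D → AC applies, adding A. So (BE)⁺ = {ABCDE}.
This closure contains every attribute of S1, so S1 ∩ S2 → S1. The join is lossless.

Yes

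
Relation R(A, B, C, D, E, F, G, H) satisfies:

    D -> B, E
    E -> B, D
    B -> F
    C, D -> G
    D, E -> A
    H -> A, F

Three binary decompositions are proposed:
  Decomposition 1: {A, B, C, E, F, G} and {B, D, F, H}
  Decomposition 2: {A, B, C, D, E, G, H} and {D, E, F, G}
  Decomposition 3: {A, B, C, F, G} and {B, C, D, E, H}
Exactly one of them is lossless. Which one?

Decomposition 1: common = {B, F}, closure = {B, F} → lossy.
Decomposition 2: common = {D, E, G}, closure = {A, B, D, E, F, G} → lossless.
Decomposition 3: common = {B, C}, closure = {B, C, F} → lossy.

Decomposition 2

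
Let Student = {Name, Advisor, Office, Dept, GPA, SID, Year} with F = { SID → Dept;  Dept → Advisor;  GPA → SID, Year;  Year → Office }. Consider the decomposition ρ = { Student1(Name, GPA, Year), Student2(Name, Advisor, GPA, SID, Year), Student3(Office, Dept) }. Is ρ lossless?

Chase test. Columns are Name, Advisor, Office, Dept, GPA, SID, Year; row i has aⱼ where attribute j ∈ Studenti, else bᵢⱼ.
Initial tableau (one row per fragment):
  row 1: a1 b12 b13 b14 a5 b16 a7
  row 2: a1 a2 b23 b24 a5 a6 a7
  row 3: b31 b32 a3 a4 b35 b36 b37
Rows 1 and 2 agree on GPA; apply GPA→SID, Year and equate their SID, Year entries.
Rows 1 and 2 agree on Year; apply Year→Office and equate their Office entries.
Rows 1 and 2 agree on SID; apply SID→Dept and equate their Dept entries.
Rows 1 and 2 agree on Dept; apply Dept→Advisor and equate their Advisor entries.
No row becomes fully distinguished — the join is lossy.

No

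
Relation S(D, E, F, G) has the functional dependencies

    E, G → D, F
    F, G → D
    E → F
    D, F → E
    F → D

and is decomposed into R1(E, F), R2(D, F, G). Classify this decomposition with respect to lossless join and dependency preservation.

Lossless test: (F)⁺ = {D, E, F}, which contains all of one fragment — lossless.
Dependency preservation: E, G → D, F; D, F → E are not contained in any single fragment, but the restricted closure of each left-hand side across the fragments still reaches the right-hand side; the remaining FDs each lie inside some fragment. All dependencies are preserved.

lossless and dependency-preserving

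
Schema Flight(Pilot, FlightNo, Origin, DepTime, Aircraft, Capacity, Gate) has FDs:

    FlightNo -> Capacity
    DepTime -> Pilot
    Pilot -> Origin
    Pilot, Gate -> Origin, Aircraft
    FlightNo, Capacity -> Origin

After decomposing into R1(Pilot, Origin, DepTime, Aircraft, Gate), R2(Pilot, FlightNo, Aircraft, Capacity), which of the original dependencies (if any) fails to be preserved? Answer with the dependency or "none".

FlightNo, Capacity -> Origin

Check FlightNo, Capacity → Origin: no single fragment contains all of {FlightNo, Origin, Capacity}, and the restricted closure of {FlightNo, Capacity} across the fragments never reaches {Origin}.
FlightNo → Capacity is preserved.
DepTime → Pilot is preserved.
Pilot → Origin is preserved.
Pilot, Gate → Origin, Aircraft is preserved.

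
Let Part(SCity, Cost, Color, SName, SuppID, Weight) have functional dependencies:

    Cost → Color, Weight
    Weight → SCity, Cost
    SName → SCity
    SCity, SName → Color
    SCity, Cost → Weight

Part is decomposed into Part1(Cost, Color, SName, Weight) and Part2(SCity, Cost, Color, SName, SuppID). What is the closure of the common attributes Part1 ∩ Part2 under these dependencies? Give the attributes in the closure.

Part1 ∩ Part2 = {Cost, Color, SName}.
Cost → Color, Weight applies, adding Weight
Weight → SCity, Cost applies, adding SCity
Closure: {SCity, Cost, Color, SName, Weight}.

SCity, Cost, Color, SName, Weight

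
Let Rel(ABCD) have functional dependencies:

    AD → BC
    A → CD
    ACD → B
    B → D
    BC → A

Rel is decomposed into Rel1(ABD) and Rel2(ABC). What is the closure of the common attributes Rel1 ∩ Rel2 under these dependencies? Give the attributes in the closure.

ABCD

Rel1 ∩ Rel2 = {AB}.
A → CD applies, adding CD
Closure: {ABCD}.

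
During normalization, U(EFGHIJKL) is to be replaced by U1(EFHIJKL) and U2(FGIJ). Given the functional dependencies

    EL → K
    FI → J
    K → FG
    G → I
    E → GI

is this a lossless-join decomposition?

No

Common attributes: U1 ∩ U2 = {FIJ}.
No dependency enlarges {FIJ}, so (FIJ)⁺ = {FIJ}.
The closure contains neither all of U1 = {EFHIJKL} nor all of U2 = {FGIJ}, so the common attributes are not a superkey of either fragment. The join is lossy.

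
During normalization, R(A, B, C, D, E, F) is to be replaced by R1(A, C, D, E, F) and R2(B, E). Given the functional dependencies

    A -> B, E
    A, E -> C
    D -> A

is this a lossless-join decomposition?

Common attributes: R1 ∩ R2 = {E}.
No dependency enlarges {E}, so (E)⁺ = {E}.
The closure contains neither all of R1 = {A, C, D, E, F} nor all of R2 = {B, E}, so the common attributes are not a superkey of either fragment. The join is lossy.

No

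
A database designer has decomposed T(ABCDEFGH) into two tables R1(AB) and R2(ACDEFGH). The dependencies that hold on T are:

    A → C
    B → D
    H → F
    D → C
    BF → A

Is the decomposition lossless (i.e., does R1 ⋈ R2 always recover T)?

Common attributes: R1 ∩ R2 = {A}.
Closure of {A}: A → C applies, adding C. So (A)⁺ = {AC}.
The closure contains neither all of R1 = {AB} nor all of R2 = {ACDEFGH}, so the common attributes are not a superkey of either fragment. The join is lossy.

No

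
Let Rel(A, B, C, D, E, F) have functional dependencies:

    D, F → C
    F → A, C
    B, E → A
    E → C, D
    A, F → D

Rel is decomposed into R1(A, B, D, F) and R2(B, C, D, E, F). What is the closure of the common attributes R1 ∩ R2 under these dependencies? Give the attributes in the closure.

R1 ∩ R2 = {B, D, F}.
D, F → C applies, adding C
F → A, C applies, adding A
Closure: {A, B, C, D, F}.

A, B, C, D, F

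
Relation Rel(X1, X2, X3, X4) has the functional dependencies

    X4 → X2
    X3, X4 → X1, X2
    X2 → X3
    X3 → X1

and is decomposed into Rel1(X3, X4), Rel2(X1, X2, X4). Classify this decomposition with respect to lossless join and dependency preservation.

lossless but not dependency-preserving

Lossless test: (X4)⁺ = {X1, X2, X3, X4}, which contains all of one fragment — lossless.
Dependency preservation: the restricted closure of {X2} across the fragments never reaches {X3}, so X2 → X3 cannot be enforced without a join — not preserved.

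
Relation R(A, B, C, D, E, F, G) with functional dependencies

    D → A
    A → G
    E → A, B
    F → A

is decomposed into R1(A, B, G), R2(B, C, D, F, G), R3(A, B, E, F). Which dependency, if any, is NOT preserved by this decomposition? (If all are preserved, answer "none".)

Check D → A: no single fragment contains all of {A, D}, and the restricted closure of {D} across the fragments never reaches {A}.
A → G is preserved.
E → A, B is preserved.
F → A is preserved.

D → A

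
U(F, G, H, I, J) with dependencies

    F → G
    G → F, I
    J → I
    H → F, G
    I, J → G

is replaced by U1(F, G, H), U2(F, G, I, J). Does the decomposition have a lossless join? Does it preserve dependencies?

Lossless test: (F, G)⁺ = {F, G, I}, which is a superkey of neither fragment — lossy.
Dependency preservation: every FD's attributes lie within a single fragment, so each can be enforced locally — preserved.

lossy but dependency-preserving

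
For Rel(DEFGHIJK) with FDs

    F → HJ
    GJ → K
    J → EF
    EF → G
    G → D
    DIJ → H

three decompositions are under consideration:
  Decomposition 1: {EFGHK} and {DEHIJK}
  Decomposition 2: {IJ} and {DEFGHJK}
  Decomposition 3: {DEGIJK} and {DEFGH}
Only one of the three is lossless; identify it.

Decomposition 2

Decomposition 1: common = {EHK}, closure = {EHK} → lossy.
Decomposition 2: common = {J}, closure = {DEFGHJK} → lossless.
Decomposition 3: common = {DEG}, closure = {DEG} → lossy.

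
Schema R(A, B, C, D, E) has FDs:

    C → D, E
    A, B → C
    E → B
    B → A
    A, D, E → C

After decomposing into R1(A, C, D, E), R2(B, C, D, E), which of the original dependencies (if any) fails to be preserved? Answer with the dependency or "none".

C → D, E lies within R1.
A, B → C: restricted closure across fragments reaches C.
E → B lies within R2.
B → A: restricted closure across fragments reaches A.
A, D, E → C lies within R1.
Every dependency is enforceable on the fragments, so the decomposition is dependency-preserving.

none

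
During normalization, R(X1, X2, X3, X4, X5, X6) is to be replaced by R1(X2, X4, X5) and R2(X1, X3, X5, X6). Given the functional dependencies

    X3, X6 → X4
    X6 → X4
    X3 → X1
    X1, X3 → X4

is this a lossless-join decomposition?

Common attributes: R1 ∩ R2 = {X5}.
No dependency enlarges {X5}, so (X5)⁺ = {X5}.
The closure contains neither all of R1 = {X2, X4, X5} nor all of R2 = {X1, X3, X5, X6}, so the common attributes are not a superkey of either fragment. The join is lossy.

No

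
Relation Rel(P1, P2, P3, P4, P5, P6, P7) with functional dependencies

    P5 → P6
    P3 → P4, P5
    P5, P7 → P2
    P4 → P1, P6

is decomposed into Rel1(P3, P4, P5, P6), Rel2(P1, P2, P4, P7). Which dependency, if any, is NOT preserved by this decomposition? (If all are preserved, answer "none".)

Check P5, P7 → P2: no single fragment contains all of {P2, P5, P7}, and the restricted closure of {P5, P7} across the fragments never reaches {P2}.
P5 → P6 is preserved.
P3 → P4, P5 is preserved.
P4 → P1, P6 is preserved.

P5, P7 → P2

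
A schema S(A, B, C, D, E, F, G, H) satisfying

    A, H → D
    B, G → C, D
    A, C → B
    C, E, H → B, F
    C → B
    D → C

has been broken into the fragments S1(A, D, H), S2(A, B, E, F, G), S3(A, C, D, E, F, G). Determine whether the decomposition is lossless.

Chase test. Columns are A, B, C, D, E, F, G, H; row i has aⱼ where attribute j ∈ Si, else bᵢⱼ.
Initial tableau (one row per fragment):
  row 1: a1 b12 b13 a4 b15 b16 b17 a8
  row 2: a1 a2 b23 b24 a5 a6 a7 b28
  row 3: a1 b32 a3 a4 a5 a6 a7 b38
Rows 1 and 3 agree on D; apply D→C and equate their C entries.
Rows 1 and 3 agree on A, C; apply A, C→B and equate their B entries.
No row becomes fully distinguished — the join is lossy.

No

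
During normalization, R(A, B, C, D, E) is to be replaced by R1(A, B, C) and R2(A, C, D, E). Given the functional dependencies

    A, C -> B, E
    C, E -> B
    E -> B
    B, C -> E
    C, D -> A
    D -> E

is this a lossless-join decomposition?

Common attributes: R1 ∩ R2 = {A, C}.
Closure of {A, C}: A, C → B, E applies, adding B, E. So (A, C)⁺ = {A, B, C, E}.
This closure contains every attribute of R1, so R1 ∩ R2 → R1. The join is lossless.

Yes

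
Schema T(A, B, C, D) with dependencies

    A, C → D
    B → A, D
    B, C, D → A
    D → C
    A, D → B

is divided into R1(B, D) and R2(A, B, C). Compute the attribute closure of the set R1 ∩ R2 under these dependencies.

R1 ∩ R2 = {B}.
B → A, D applies, adding A, D
D → C applies, adding C
Closure: {A, B, C, D}.

A, B, C, D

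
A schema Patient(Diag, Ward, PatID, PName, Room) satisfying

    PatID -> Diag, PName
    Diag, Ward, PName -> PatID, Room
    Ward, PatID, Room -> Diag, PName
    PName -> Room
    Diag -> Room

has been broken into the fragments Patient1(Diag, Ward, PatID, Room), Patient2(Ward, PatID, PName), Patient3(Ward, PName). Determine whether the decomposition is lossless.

Chase test. Columns are Diag, Ward, PatID, PName, Room; row i has aⱼ where attribute j ∈ Patienti, else bᵢⱼ.
Initial tableau (one row per fragment):
  row 1: a1 a2 a3 b14 a5
  row 2: b21 a2 a3 a4 b25
  row 3: b31 a2 b33 a4 b35
Rows 1 and 2 agree on PatID; apply PatID→Diag, PName and equate their Diag, PName entries.
Rows 1 and 2 agree on Diag, Ward, PName; apply Diag, Ward, PName→PatID, Room and equate their PatID, Room entries.
Rows 1 and 3 agree on PName; apply PName→Room and equate their Room entries.
Row 1 is now all distinguished symbols — the join is lossless.

Yes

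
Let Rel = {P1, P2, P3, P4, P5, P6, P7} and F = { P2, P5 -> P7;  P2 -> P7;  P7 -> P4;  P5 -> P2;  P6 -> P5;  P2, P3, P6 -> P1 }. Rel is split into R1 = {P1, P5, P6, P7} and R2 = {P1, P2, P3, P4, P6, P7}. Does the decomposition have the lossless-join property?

Yes

Common attributes: R1 ∩ R2 = {P1, P6, P7}.
Closure of {P1, P6, P7}: P7 → P4 applies, adding P4; P6 → P5 applies, adding P5; P5 → P2 applies, adding P2. So (P1, P6, P7)⁺ = {P1, P2, P4, P5, P6, P7}.
This closure contains every attribute of R1, so R1 ∩ R2 → R1. The join is lossless.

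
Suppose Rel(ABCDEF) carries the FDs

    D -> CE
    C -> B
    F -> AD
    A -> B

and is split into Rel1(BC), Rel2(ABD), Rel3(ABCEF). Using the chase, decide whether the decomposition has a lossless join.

No

Chase test. Columns are ABCDEF; row i has aⱼ where attribute j ∈ Reli, else bᵢⱼ.
Initial tableau (one row per fragment):
  row 1: b11 a2 a3 b14 b15 b16
  row 2: a1 a2 b23 a4 b25 b26
  row 3: a1 a2 a3 b34 a5 a6
No row becomes fully distinguished — the join is lossy.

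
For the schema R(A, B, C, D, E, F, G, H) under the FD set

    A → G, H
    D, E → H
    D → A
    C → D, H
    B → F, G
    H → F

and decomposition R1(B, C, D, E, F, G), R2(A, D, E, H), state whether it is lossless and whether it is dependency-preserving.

lossless but not dependency-preserving

Lossless test: (D, E)⁺ = {A, D, E, F, G, H}, which contains all of one fragment — lossless.
Dependency preservation: the restricted closure of {A} across the fragments never reaches {G, H}, so A → G, H cannot be enforced without a join — not preserved.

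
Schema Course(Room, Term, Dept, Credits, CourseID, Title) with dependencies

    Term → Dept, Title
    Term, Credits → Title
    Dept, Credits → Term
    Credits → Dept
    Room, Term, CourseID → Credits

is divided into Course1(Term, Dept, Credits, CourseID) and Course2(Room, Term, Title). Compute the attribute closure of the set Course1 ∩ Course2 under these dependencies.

Term, Dept, Title

Course1 ∩ Course2 = {Term}.
Term → Dept, Title applies, adding Dept, Title
Closure: {Term, Dept, Title}.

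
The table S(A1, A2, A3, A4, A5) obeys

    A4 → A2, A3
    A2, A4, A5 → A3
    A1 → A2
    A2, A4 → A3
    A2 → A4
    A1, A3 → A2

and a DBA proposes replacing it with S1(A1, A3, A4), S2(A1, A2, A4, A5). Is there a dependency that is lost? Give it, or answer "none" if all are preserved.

A4 → A2, A3: restricted closure across fragments reaches A2, A3.
A2, A4, A5 → A3: restricted closure across fragments reaches A3.
A1 → A2 lies within S2.
A2, A4 → A3: restricted closure across fragments reaches A3.
A2 → A4 lies within S2.
A1, A3 → A2: restricted closure across fragments reaches A2.
Every dependency is enforceable on the fragments, so the decomposition is dependency-preserving.

none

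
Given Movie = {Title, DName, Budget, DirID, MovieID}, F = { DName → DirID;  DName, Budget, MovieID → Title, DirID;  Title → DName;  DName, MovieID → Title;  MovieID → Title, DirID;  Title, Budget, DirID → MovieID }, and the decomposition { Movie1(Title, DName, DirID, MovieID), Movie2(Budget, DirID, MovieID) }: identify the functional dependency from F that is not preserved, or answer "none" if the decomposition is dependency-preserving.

Check Title, Budget, DirID → MovieID: no single fragment contains all of {Title, Budget, DirID, MovieID}, and the restricted closure of {Title, Budget, DirID} across the fragments never reaches {MovieID}.
DName → DirID is preserved.
DName, Budget, MovieID → Title, DirID is preserved.
Title → DName is preserved.
DName, MovieID → Title is preserved.
MovieID → Title, DirID is preserved.

Title, Budget, DirID → MovieID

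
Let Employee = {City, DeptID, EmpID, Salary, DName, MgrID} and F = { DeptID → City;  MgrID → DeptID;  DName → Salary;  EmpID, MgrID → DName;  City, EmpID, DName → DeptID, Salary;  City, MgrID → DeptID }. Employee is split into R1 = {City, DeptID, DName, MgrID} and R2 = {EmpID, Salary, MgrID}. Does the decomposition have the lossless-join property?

No

Common attributes: R1 ∩ R2 = {MgrID}.
Closure of {MgrID}: MgrID → DeptID applies, adding DeptID; DeptID → City applies, adding City. So (MgrID)⁺ = {City, DeptID, MgrID}.
The closure contains neither all of R1 = {City, DeptID, DName, MgrID} nor all of R2 = {EmpID, Salary, MgrID}, so the common attributes are not a superkey of either fragment. The join is lossy.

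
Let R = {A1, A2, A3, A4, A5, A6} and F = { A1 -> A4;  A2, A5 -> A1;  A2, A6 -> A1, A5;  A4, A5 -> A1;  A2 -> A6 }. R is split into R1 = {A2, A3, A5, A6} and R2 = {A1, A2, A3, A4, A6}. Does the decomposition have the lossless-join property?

Yes

Common attributes: R1 ∩ R2 = {A2, A3, A6}.
Closure of {A2, A3, A6}: A2, A6 → A1, A5 applies, adding A1, A5; A1 → A4 applies, adding A4. So (A2, A3, A6)⁺ = {A1, A2, A3, A4, A5, A6}.
This closure contains every attribute of R1, so R1 ∩ R2 → R1. The join is lossless.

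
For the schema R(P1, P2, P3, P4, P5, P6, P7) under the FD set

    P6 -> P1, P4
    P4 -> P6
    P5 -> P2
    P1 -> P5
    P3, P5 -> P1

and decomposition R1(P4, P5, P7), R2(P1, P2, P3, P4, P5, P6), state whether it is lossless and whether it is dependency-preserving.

lossy but dependency-preserving

Lossless test: (P4, P5)⁺ = {P1, P2, P4, P5, P6}, which is a superkey of neither fragment — lossy.
Dependency preservation: every FD's attributes lie within a single fragment, so each can be enforced locally — preserved.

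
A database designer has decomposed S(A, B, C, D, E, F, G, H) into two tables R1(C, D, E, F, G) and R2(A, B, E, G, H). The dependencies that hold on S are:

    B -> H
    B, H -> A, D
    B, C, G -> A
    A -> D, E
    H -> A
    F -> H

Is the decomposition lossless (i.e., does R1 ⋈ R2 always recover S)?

No

Common attributes: R1 ∩ R2 = {E, G}.
No dependency enlarges {E, G}, so (E, G)⁺ = {E, G}.
The closure contains neither all of R1 = {C, D, E, F, G} nor all of R2 = {A, B, E, G, H}, so the common attributes are not a superkey of either fragment. The join is lossy.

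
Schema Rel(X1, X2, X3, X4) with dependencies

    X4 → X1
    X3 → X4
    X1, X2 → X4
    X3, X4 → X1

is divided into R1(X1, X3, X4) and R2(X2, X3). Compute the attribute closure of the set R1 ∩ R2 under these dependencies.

X1, X3, X4

R1 ∩ R2 = {X3}.
X3 → X4 applies, adding X4
X3, X4 → X1 applies, adding X1
Closure: {X1, X3, X4}.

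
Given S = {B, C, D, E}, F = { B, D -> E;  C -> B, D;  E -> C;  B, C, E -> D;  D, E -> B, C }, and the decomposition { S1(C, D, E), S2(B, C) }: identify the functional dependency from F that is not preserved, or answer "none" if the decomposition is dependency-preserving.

Check B, D → E: no single fragment contains all of {B, D, E}, and the restricted closure of {B, D} across the fragments never reaches {E}.
C → B, D is preserved.
E → C is preserved.
B, C, E → D is preserved.
D, E → B, C is preserved.

B, D -> E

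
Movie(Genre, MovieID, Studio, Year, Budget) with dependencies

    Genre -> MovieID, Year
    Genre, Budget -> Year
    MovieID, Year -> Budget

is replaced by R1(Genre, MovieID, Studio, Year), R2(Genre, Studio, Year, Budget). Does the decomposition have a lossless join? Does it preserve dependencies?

lossless but not dependency-preserving

Lossless test: (Genre, Studio, Year)⁺ = {Genre, MovieID, Studio, Year, Budget}, which contains all of one fragment — lossless.
Dependency preservation: the restricted closure of {MovieID, Year} across the fragments never reaches {Budget}, so MovieID, Year → Budget cannot be enforced without a join — not preserved.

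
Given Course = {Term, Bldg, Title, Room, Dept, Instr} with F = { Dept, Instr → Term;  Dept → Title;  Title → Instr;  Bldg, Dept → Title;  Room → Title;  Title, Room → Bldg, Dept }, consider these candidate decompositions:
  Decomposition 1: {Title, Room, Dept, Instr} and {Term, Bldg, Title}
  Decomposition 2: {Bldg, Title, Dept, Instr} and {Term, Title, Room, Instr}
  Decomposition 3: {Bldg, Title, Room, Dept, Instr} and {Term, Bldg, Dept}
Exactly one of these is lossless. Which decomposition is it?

Decomposition 1: common = {Title}, closure = {Title, Instr} → lossy.
Decomposition 2: common = {Title, Instr}, closure = {Title, Instr} → lossy.
Decomposition 3: common = {Bldg, Dept}, closure = {Term, Bldg, Title, Dept, Instr} → lossless.

Decomposition 3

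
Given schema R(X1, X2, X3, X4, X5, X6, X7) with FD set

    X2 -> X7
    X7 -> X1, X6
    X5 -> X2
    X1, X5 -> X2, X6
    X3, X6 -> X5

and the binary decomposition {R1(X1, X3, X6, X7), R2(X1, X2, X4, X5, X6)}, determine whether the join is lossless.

No

Common attributes: R1 ∩ R2 = {X1, X6}.
No dependency enlarges {X1, X6}, so (X1, X6)⁺ = {X1, X6}.
The closure contains neither all of R1 = {X1, X3, X6, X7} nor all of R2 = {X1, X2, X4, X5, X6}, so the common attributes are not a superkey of either fragment. The join is lossy.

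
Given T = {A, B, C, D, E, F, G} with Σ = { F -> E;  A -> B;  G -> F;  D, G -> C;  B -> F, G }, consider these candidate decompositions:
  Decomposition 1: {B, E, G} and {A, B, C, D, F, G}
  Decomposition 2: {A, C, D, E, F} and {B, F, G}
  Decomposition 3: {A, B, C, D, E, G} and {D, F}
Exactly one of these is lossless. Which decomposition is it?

Decomposition 1: common = {B, G}, closure = {B, E, F, G} → lossless.
Decomposition 2: common = {F}, closure = {E, F} → lossy.
Decomposition 3: common = {D}, closure = {D} → lossy.

Decomposition 1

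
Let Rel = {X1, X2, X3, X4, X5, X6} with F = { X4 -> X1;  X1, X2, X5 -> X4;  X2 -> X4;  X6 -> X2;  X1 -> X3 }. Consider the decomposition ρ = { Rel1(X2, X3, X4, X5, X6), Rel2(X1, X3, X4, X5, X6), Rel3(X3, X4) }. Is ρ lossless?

Yes

Chase test. Columns are X1, X2, X3, X4, X5, X6; row i has aⱼ where attribute j ∈ Reli, else bᵢⱼ.
Initial tableau (one row per fragment):
  row 1: b11 a2 a3 a4 a5 a6
  row 2: a1 b22 a3 a4 a5 a6
  row 3: b31 b32 a3 a4 b35 b36
Rows 1 and 2 agree on X4; apply X4→X1 and equate their X1 entries.
Rows 1 and 3 agree on X4; apply X4→X1 and equate their X1 entries.
Rows 1 and 2 agree on X6; apply X6→X2 and equate their X2 entries.
Row 1 is now all distinguished symbols — the join is lossless.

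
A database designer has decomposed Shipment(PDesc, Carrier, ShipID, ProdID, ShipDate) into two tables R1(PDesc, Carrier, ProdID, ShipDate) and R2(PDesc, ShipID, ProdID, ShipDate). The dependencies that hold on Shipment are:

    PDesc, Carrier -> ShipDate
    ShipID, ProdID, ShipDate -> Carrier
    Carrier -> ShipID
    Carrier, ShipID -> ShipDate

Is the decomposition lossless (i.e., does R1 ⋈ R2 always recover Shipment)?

No

Common attributes: R1 ∩ R2 = {PDesc, ProdID, ShipDate}.
No dependency enlarges {PDesc, ProdID, ShipDate}, so (PDesc, ProdID, ShipDate)⁺ = {PDesc, ProdID, ShipDate}.
The closure contains neither all of R1 = {PDesc, Carrier, ProdID, ShipDate} nor all of R2 = {PDesc, ShipID, ProdID, ShipDate}, so the common attributes are not a superkey of either fragment. The join is lossy.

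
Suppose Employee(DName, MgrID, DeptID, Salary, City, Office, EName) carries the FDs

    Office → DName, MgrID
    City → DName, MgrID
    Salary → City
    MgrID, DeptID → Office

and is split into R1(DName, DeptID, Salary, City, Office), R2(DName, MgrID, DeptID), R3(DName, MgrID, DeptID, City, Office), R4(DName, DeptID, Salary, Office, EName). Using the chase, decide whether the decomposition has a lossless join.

Chase test. Columns are DName, MgrID, DeptID, Salary, City, Office, EName; row i has aⱼ where attribute j ∈ Ri, else bᵢⱼ.
Initial tableau (one row per fragment):
  row 1: a1 b12 a3 a4 a5 a6 b17
  row 2: a1 a2 a3 b24 b25 b26 b27
  row 3: a1 a2 a3 b34 a5 a6 b37
  row 4: a1 b42 a3 a4 b45 a6 a7
Rows 1 and 3 agree on Office; apply Office→DName, MgrID and equate their DName, MgrID entries.
Rows 1 and 4 agree on Office; apply Office→DName, MgrID and equate their DName, MgrID entries.
Rows 1 and 4 agree on Salary; apply Salary→City and equate their City entries.
Rows 1 and 2 agree on MgrID, DeptID; apply MgrID, DeptID→Office and equate their Office entries.
Row 4 is now all distinguished symbols — the join is lossless.

Yes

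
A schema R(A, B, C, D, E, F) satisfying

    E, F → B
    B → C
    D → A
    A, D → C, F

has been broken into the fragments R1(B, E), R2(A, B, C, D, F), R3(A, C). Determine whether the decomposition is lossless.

Chase test. Columns are A, B, C, D, E, F; row i has aⱼ where attribute j ∈ Ri, else bᵢⱼ.
Initial tableau (one row per fragment):
  row 1: b11 a2 b13 b14 a5 b16
  row 2: a1 a2 a3 a4 b25 a6
  row 3: a1 b32 a3 b34 b35 b36
Rows 1 and 2 agree on B; apply B→C and equate their C entries.
No row becomes fully distinguished — the join is lossy.

No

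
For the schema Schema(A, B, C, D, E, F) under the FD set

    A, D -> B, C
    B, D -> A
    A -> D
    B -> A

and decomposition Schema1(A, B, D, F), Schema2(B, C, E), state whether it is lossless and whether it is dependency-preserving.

lossy but dependency-preserving

Lossless test: (B)⁺ = {A, B, C, D}, which is a superkey of neither fragment — lossy.
Dependency preservation: A, D → B, C is not contained in any single fragment, but the restricted closure of its left-hand side across the fragments still reaches the right-hand side; the remaining FDs each lie inside some fragment. All dependencies are preserved.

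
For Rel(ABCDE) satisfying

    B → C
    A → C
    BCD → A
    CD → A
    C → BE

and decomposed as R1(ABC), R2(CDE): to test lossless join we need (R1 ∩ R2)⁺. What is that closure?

BCE

R1 ∩ R2 = {C}.
C → BE applies, adding BE
Closure: {BCE}.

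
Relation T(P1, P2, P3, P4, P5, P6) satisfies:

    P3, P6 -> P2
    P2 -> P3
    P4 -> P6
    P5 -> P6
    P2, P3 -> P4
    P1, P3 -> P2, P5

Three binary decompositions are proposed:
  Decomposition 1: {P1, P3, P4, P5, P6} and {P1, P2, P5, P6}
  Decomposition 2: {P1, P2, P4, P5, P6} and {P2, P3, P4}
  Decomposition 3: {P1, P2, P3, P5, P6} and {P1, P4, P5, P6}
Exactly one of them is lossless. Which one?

Decomposition 2

Decomposition 1: common = {P1, P5, P6}, closure = {P1, P5, P6} → lossy.
Decomposition 2: common = {P2, P4}, closure = {P2, P3, P4, P6} → lossless.
Decomposition 3: common = {P1, P5, P6}, closure = {P1, P5, P6} → lossy.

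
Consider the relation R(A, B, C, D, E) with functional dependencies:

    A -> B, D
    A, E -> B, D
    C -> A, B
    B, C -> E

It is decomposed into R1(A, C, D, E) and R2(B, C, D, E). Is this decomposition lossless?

Yes

Common attributes: R1 ∩ R2 = {C, D, E}.
Closure of {C, D, E}: C → A, B applies, adding A, B. So (C, D, E)⁺ = {A, B, C, D, E}.
This closure contains every attribute of R1, so R1 ∩ R2 → R1. The join is lossless.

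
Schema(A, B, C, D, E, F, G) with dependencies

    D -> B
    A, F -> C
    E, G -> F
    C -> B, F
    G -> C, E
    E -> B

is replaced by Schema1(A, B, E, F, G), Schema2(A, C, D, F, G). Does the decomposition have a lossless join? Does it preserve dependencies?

lossless but not dependency-preserving

Lossless test: (A, F, G)⁺ = {A, B, C, E, F, G}, which contains all of one fragment — lossless.
Dependency preservation: the restricted closure of {D} across the fragments never reaches {B}, so D → B cannot be enforced without a join — not preserved.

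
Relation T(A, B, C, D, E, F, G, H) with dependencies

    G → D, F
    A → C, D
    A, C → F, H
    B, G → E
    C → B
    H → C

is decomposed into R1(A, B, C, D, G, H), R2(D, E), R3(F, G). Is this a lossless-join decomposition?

No

Chase test. Columns are A, B, C, D, E, F, G, H; row i has aⱼ where attribute j ∈ Ri, else bᵢⱼ.
Initial tableau (one row per fragment):
  row 1: a1 a2 a3 a4 b15 b16 a7 a8
  row 2: b21 b22 b23 a4 a5 b26 b27 b28
  row 3: b31 b32 b33 b34 b35 a6 a7 b38
Rows 1 and 3 agree on G; apply G→D, F and equate their D, F entries.
No row becomes fully distinguished — the join is lossy.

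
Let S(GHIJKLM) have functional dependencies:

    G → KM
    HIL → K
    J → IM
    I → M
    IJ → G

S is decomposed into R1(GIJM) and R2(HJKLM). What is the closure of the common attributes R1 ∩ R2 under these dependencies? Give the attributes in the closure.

GIJKM

R1 ∩ R2 = {JM}.
J → IM applies, adding I
IJ → G applies, adding G
G → KM applies, adding K
Closure: {GIJKM}.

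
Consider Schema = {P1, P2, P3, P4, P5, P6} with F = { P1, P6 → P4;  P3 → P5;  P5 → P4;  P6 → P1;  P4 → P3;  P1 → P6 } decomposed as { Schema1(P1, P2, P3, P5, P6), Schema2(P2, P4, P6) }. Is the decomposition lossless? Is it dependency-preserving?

lossless but not dependency-preserving

Lossless test: (P2, P6)⁺ = {P1, P2, P3, P4, P5, P6}, which contains all of one fragment — lossless.
Dependency preservation: the restricted closure of {P5} across the fragments never reaches {P4}, so P5 → P4 cannot be enforced without a join — not preserved.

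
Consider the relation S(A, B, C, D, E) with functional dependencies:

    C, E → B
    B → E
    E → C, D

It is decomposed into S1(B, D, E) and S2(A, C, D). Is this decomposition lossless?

No

Common attributes: S1 ∩ S2 = {D}.
No dependency enlarges {D}, so (D)⁺ = {D}.
The closure contains neither all of S1 = {B, D, E} nor all of S2 = {A, C, D}, so the common attributes are not a superkey of either fragment. The join is lossy.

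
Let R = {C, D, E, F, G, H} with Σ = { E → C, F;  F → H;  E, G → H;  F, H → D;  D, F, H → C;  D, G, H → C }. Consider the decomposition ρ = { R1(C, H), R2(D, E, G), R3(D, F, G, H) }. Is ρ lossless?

Chase test. Columns are C, D, E, F, G, H; row i has aⱼ where attribute j ∈ Ri, else bᵢⱼ.
Initial tableau (one row per fragment):
  row 1: a1 b12 b13 b14 b15 a6
  row 2: b21 a2 a3 b24 a5 b26
  row 3: b31 a2 b33 a4 a5 a6
No row becomes fully distinguished — the join is lossy.

No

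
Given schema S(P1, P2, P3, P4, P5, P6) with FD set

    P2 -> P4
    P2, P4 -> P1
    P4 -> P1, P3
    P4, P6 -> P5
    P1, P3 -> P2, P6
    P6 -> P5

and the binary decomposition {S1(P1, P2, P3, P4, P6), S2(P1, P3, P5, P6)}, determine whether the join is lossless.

Common attributes: S1 ∩ S2 = {P1, P3, P6}.
Closure of {P1, P3, P6}: P1, P3 → P2, P6 applies, adding P2; P6 → P5 applies, adding P5; P2 → P4 applies, adding P4. So (P1, P3, P6)⁺ = {P1, P2, P3, P4, P5, P6}.
This closure contains every attribute of S1, so S1 ∩ S2 → S1. The join is lossless.

Yes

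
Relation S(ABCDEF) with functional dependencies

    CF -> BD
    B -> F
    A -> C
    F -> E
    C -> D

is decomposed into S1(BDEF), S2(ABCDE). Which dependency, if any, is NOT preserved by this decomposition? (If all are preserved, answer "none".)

CF -> BD

Check CF → BD: no single fragment contains all of {BCDF}, and the restricted closure of {CF} across the fragments never reaches {BD}.
B → F is preserved.
A → C is preserved.
F → E is preserved.
C → D is preserved.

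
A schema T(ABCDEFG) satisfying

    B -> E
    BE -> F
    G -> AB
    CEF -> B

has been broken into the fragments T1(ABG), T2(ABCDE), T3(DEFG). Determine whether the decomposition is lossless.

No

Chase test. Columns are ABCDEFG; row i has aⱼ where attribute j ∈ Ti, else bᵢⱼ.
Initial tableau (one row per fragment):
  row 1: a1 a2 b13 b14 b15 b16 a7
  row 2: a1 a2 a3 a4 a5 b26 b27
  row 3: b31 b32 b33 a4 a5 a6 a7
Rows 1 and 2 agree on B; apply B→E and equate their E entries.
Rows 1 and 2 agree on BE; apply BE→F and equate their F entries.
Rows 1 and 3 agree on G; apply G→AB and equate their AB entries.
Rows 1 and 3 agree on BE; apply BE→F and equate their F entries.
No row becomes fully distinguished — the join is lossy.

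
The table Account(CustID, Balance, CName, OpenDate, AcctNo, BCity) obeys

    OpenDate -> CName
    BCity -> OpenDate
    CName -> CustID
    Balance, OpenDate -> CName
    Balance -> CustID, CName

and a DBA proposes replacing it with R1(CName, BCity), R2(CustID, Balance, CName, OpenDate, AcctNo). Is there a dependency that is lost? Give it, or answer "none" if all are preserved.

BCity -> OpenDate

Check BCity → OpenDate: no single fragment contains all of {OpenDate, BCity}, and the restricted closure of {BCity} across the fragments never reaches {OpenDate}.
OpenDate → CName is preserved.
CName → CustID is preserved.
Balance, OpenDate → CName is preserved.
Balance → CustID, CName is preserved.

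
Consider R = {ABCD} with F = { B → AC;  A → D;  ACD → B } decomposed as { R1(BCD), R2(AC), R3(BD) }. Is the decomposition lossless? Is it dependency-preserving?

lossy and not dependency-preserving

Lossless test (chase): Rows 1 and 3 agree on B; apply B→AC and equate their AC entries. No row becomes fully distinguished — the join is lossy.
Dependency preservation: the restricted closure of {B} across the fragments never reaches {AC}, so B → AC cannot be enforced without a join — not preserved.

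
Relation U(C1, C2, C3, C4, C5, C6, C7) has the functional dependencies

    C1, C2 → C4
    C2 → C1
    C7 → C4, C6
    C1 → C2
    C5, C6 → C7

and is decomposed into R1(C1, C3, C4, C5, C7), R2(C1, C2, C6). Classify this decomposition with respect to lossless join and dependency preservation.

lossy and not dependency-preserving

Lossless test: (C1)⁺ = {C1, C2, C4}, which is a superkey of neither fragment — lossy.
Dependency preservation: the restricted closure of {C7} across the fragments never reaches {C4, C6}, so C7 → C4, C6 cannot be enforced without a join — not preserved.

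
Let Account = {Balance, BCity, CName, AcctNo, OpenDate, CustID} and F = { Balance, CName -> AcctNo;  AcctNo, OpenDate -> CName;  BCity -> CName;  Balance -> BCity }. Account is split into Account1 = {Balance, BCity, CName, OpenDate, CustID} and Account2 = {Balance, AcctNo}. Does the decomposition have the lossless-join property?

Common attributes: Account1 ∩ Account2 = {Balance}.
Closure of {Balance}: Balance → BCity applies, adding BCity; BCity → CName applies, adding CName; Balance, CName → AcctNo applies, adding AcctNo. So (Balance)⁺ = {Balance, BCity, CName, AcctNo}.
This closure contains every attribute of Account2, so Account1 ∩ Account2 → Account2. The join is lossless.

Yes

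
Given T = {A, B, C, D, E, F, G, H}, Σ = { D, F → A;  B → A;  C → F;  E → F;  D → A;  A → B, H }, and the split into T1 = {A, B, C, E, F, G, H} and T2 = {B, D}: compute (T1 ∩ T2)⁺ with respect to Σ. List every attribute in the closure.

A, B, H

T1 ∩ T2 = {B}.
B → A applies, adding A
A → B, H applies, adding H
Closure: {A, B, H}.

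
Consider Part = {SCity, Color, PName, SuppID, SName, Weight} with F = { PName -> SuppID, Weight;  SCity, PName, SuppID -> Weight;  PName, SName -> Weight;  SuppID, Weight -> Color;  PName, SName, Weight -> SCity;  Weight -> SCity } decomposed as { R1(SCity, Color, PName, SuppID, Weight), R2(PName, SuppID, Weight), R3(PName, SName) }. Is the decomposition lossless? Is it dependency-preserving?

lossless and dependency-preserving

Lossless test (chase): Rows 1 and 3 agree on PName; apply PName→SuppID, Weight and equate their SuppID, Weight entries. Rows 1 and 2 agree on SuppID, Weight; apply SuppID, Weight→Color and equate their Color entries. Rows 1 and 3 agree on SuppID, Weight; apply SuppID, Weight→Color and equate their Color entries. Rows 1 and 2 agree on Weight; apply Weight→SCity and equate their SCity entries. Rows 1 and 3 agree on Weight; apply Weight→SCity and equate their SCity entries. Row 3 is now all distinguished symbols — the join is lossless.
Dependency preservation: PName, SName → Weight; PName, SName, Weight → SCity are not contained in any single fragment, but the restricted closure of each left-hand side across the fragments still reaches the right-hand side; the remaining FDs each lie inside some fragment. All dependencies are preserved.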